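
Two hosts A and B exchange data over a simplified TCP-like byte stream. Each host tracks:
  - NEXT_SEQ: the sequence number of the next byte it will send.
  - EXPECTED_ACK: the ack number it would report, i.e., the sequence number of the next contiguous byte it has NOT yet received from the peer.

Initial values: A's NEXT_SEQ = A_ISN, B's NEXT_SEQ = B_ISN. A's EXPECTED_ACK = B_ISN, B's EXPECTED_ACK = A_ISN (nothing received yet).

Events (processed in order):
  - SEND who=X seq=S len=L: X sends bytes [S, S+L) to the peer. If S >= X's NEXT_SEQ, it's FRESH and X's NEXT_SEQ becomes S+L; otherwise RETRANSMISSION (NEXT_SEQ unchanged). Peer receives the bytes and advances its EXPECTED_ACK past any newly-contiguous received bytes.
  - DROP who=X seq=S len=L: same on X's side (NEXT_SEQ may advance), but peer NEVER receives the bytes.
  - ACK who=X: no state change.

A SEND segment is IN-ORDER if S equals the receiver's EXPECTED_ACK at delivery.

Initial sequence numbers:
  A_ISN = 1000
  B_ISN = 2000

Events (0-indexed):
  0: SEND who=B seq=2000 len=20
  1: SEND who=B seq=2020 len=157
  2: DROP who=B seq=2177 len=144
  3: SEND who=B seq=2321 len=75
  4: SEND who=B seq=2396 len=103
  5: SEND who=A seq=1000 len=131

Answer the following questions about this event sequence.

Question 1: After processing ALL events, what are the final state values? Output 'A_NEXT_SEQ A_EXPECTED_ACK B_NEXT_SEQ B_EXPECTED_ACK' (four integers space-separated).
After event 0: A_seq=1000 A_ack=2020 B_seq=2020 B_ack=1000
After event 1: A_seq=1000 A_ack=2177 B_seq=2177 B_ack=1000
After event 2: A_seq=1000 A_ack=2177 B_seq=2321 B_ack=1000
After event 3: A_seq=1000 A_ack=2177 B_seq=2396 B_ack=1000
After event 4: A_seq=1000 A_ack=2177 B_seq=2499 B_ack=1000
After event 5: A_seq=1131 A_ack=2177 B_seq=2499 B_ack=1131

Answer: 1131 2177 2499 1131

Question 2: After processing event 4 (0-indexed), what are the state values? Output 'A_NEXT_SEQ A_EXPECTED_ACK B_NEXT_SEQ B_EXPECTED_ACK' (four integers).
After event 0: A_seq=1000 A_ack=2020 B_seq=2020 B_ack=1000
After event 1: A_seq=1000 A_ack=2177 B_seq=2177 B_ack=1000
After event 2: A_seq=1000 A_ack=2177 B_seq=2321 B_ack=1000
After event 3: A_seq=1000 A_ack=2177 B_seq=2396 B_ack=1000
After event 4: A_seq=1000 A_ack=2177 B_seq=2499 B_ack=1000

1000 2177 2499 1000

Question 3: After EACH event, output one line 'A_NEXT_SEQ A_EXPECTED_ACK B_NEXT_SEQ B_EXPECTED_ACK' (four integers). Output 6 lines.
1000 2020 2020 1000
1000 2177 2177 1000
1000 2177 2321 1000
1000 2177 2396 1000
1000 2177 2499 1000
1131 2177 2499 1131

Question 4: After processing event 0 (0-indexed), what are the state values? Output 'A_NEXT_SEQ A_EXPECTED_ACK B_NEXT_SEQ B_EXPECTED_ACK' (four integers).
After event 0: A_seq=1000 A_ack=2020 B_seq=2020 B_ack=1000

1000 2020 2020 1000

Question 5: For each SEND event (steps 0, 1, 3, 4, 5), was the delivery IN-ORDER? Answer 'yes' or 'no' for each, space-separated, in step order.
Answer: yes yes no no yes

Derivation:
Step 0: SEND seq=2000 -> in-order
Step 1: SEND seq=2020 -> in-order
Step 3: SEND seq=2321 -> out-of-order
Step 4: SEND seq=2396 -> out-of-order
Step 5: SEND seq=1000 -> in-order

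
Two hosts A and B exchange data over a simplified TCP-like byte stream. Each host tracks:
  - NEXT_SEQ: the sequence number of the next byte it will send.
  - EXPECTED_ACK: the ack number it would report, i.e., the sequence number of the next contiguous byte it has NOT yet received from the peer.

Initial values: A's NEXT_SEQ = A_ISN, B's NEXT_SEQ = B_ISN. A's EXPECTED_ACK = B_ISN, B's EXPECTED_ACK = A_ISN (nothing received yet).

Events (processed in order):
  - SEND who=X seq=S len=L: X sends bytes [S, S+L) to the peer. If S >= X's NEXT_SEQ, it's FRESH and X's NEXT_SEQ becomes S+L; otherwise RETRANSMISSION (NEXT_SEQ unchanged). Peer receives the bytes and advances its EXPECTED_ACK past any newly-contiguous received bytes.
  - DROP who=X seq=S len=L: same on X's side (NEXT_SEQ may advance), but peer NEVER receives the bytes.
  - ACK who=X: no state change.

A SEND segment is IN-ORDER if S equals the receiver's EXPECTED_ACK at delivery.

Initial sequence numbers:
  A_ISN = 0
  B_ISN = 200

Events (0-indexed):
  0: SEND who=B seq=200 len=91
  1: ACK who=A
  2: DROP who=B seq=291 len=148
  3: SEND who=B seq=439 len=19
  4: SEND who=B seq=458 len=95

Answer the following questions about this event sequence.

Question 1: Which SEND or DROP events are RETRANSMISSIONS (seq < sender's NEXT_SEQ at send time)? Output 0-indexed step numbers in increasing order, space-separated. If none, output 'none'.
Answer: none

Derivation:
Step 0: SEND seq=200 -> fresh
Step 2: DROP seq=291 -> fresh
Step 3: SEND seq=439 -> fresh
Step 4: SEND seq=458 -> fresh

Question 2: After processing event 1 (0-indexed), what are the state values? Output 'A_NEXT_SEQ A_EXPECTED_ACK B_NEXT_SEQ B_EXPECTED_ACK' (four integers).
After event 0: A_seq=0 A_ack=291 B_seq=291 B_ack=0
After event 1: A_seq=0 A_ack=291 B_seq=291 B_ack=0

0 291 291 0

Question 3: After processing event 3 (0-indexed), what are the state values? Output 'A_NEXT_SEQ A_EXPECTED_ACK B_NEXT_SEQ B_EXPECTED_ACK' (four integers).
After event 0: A_seq=0 A_ack=291 B_seq=291 B_ack=0
After event 1: A_seq=0 A_ack=291 B_seq=291 B_ack=0
After event 2: A_seq=0 A_ack=291 B_seq=439 B_ack=0
After event 3: A_seq=0 A_ack=291 B_seq=458 B_ack=0

0 291 458 0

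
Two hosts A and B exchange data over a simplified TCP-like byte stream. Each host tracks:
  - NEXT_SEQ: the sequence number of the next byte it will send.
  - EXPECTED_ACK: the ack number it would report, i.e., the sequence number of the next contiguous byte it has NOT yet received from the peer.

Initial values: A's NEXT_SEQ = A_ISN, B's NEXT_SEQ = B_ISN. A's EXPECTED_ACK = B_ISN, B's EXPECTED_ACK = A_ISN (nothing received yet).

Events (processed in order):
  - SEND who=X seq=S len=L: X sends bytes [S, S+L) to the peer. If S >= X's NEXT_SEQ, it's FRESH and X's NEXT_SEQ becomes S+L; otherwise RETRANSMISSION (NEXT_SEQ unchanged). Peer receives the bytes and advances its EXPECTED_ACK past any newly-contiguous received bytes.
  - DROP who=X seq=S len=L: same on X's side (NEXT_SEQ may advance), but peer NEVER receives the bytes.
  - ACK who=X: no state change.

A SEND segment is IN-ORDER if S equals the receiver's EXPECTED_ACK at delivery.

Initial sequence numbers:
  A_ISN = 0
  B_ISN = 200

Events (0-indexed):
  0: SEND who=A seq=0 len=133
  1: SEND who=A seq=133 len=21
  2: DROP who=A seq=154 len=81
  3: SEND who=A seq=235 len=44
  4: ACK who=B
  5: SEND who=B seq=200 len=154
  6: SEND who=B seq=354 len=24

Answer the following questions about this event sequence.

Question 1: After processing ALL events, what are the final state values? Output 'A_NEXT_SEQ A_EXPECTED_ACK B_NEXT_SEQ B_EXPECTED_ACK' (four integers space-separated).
Answer: 279 378 378 154

Derivation:
After event 0: A_seq=133 A_ack=200 B_seq=200 B_ack=133
After event 1: A_seq=154 A_ack=200 B_seq=200 B_ack=154
After event 2: A_seq=235 A_ack=200 B_seq=200 B_ack=154
After event 3: A_seq=279 A_ack=200 B_seq=200 B_ack=154
After event 4: A_seq=279 A_ack=200 B_seq=200 B_ack=154
After event 5: A_seq=279 A_ack=354 B_seq=354 B_ack=154
After event 6: A_seq=279 A_ack=378 B_seq=378 B_ack=154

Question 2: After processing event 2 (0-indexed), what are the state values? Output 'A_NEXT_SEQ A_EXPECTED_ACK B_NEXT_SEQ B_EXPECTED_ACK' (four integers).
After event 0: A_seq=133 A_ack=200 B_seq=200 B_ack=133
After event 1: A_seq=154 A_ack=200 B_seq=200 B_ack=154
After event 2: A_seq=235 A_ack=200 B_seq=200 B_ack=154

235 200 200 154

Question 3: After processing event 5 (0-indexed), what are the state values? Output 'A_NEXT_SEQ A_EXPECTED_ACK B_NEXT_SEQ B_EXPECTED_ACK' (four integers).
After event 0: A_seq=133 A_ack=200 B_seq=200 B_ack=133
After event 1: A_seq=154 A_ack=200 B_seq=200 B_ack=154
After event 2: A_seq=235 A_ack=200 B_seq=200 B_ack=154
After event 3: A_seq=279 A_ack=200 B_seq=200 B_ack=154
After event 4: A_seq=279 A_ack=200 B_seq=200 B_ack=154
After event 5: A_seq=279 A_ack=354 B_seq=354 B_ack=154

279 354 354 154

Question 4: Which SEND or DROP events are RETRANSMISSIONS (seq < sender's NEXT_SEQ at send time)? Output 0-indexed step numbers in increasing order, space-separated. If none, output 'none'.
Step 0: SEND seq=0 -> fresh
Step 1: SEND seq=133 -> fresh
Step 2: DROP seq=154 -> fresh
Step 3: SEND seq=235 -> fresh
Step 5: SEND seq=200 -> fresh
Step 6: SEND seq=354 -> fresh

Answer: none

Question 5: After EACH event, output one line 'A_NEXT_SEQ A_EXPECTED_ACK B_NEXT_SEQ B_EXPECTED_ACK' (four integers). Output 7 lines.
133 200 200 133
154 200 200 154
235 200 200 154
279 200 200 154
279 200 200 154
279 354 354 154
279 378 378 154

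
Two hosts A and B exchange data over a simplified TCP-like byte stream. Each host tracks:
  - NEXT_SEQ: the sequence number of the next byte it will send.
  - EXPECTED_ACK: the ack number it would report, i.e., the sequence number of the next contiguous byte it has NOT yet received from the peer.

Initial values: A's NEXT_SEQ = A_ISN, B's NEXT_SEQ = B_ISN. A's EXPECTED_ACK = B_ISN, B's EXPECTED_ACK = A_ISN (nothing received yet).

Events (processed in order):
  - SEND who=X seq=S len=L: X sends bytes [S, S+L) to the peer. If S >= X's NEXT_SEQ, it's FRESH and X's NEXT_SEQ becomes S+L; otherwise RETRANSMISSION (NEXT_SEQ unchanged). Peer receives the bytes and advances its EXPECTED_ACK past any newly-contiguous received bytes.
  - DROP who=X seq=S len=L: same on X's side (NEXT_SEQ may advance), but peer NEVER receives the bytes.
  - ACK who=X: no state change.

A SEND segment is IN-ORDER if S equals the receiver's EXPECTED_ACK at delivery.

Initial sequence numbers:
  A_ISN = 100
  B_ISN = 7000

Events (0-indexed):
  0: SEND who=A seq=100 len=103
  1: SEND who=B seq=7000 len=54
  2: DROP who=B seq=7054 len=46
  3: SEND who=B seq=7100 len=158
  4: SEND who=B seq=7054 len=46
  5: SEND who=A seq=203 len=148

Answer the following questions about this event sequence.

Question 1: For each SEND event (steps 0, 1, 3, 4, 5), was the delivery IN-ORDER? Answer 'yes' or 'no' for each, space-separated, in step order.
Step 0: SEND seq=100 -> in-order
Step 1: SEND seq=7000 -> in-order
Step 3: SEND seq=7100 -> out-of-order
Step 4: SEND seq=7054 -> in-order
Step 5: SEND seq=203 -> in-order

Answer: yes yes no yes yes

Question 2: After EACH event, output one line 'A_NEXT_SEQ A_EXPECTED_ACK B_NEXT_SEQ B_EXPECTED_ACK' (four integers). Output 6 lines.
203 7000 7000 203
203 7054 7054 203
203 7054 7100 203
203 7054 7258 203
203 7258 7258 203
351 7258 7258 351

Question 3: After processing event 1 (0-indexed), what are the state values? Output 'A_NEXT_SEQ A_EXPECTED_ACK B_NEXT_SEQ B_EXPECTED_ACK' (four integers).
After event 0: A_seq=203 A_ack=7000 B_seq=7000 B_ack=203
After event 1: A_seq=203 A_ack=7054 B_seq=7054 B_ack=203

203 7054 7054 203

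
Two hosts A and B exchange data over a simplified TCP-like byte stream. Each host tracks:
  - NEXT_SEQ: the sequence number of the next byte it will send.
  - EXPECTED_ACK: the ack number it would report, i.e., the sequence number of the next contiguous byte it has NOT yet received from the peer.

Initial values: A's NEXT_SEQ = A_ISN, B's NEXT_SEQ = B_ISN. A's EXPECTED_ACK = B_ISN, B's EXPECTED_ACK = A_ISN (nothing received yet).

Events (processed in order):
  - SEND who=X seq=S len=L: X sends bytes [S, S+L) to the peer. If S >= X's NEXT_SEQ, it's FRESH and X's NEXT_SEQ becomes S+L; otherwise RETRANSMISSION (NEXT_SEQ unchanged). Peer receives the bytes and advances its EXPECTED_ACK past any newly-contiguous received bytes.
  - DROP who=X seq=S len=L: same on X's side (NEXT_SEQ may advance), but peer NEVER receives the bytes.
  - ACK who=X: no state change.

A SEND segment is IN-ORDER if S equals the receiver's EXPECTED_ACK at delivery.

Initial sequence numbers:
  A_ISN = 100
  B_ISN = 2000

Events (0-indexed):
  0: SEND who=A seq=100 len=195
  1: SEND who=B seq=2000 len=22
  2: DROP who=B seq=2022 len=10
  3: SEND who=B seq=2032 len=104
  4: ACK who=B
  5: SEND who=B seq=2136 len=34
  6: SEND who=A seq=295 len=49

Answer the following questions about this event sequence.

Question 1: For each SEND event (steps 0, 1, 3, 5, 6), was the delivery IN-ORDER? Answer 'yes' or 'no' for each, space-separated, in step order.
Answer: yes yes no no yes

Derivation:
Step 0: SEND seq=100 -> in-order
Step 1: SEND seq=2000 -> in-order
Step 3: SEND seq=2032 -> out-of-order
Step 5: SEND seq=2136 -> out-of-order
Step 6: SEND seq=295 -> in-order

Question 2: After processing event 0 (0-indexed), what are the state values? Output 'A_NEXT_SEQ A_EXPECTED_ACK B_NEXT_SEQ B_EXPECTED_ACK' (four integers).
After event 0: A_seq=295 A_ack=2000 B_seq=2000 B_ack=295

295 2000 2000 295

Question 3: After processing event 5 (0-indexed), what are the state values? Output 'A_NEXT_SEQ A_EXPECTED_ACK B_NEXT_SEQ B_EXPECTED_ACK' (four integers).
After event 0: A_seq=295 A_ack=2000 B_seq=2000 B_ack=295
After event 1: A_seq=295 A_ack=2022 B_seq=2022 B_ack=295
After event 2: A_seq=295 A_ack=2022 B_seq=2032 B_ack=295
After event 3: A_seq=295 A_ack=2022 B_seq=2136 B_ack=295
After event 4: A_seq=295 A_ack=2022 B_seq=2136 B_ack=295
After event 5: A_seq=295 A_ack=2022 B_seq=2170 B_ack=295

295 2022 2170 295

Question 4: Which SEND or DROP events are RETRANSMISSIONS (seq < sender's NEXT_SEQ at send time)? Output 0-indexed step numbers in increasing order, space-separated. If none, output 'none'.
Answer: none

Derivation:
Step 0: SEND seq=100 -> fresh
Step 1: SEND seq=2000 -> fresh
Step 2: DROP seq=2022 -> fresh
Step 3: SEND seq=2032 -> fresh
Step 5: SEND seq=2136 -> fresh
Step 6: SEND seq=295 -> fresh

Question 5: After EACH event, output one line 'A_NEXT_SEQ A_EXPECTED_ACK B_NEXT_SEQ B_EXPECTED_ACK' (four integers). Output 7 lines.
295 2000 2000 295
295 2022 2022 295
295 2022 2032 295
295 2022 2136 295
295 2022 2136 295
295 2022 2170 295
344 2022 2170 344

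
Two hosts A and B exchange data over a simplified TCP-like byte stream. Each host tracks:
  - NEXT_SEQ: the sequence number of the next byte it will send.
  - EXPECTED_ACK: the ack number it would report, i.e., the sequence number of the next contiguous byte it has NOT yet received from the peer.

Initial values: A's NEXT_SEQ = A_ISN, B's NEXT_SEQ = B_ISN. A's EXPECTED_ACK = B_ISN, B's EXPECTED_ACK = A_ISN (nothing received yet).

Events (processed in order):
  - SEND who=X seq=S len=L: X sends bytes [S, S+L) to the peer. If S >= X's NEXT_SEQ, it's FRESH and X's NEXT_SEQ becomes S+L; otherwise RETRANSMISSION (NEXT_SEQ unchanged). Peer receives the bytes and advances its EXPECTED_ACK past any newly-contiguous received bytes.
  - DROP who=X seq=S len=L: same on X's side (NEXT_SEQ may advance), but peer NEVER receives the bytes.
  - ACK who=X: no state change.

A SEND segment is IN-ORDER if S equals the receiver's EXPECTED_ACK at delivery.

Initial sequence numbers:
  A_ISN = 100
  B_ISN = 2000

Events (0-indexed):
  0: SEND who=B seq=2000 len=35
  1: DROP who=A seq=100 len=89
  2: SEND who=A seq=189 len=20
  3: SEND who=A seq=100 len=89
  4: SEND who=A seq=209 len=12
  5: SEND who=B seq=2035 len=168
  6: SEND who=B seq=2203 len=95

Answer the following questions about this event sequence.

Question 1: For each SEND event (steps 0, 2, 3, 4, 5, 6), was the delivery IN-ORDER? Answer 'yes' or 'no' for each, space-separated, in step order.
Step 0: SEND seq=2000 -> in-order
Step 2: SEND seq=189 -> out-of-order
Step 3: SEND seq=100 -> in-order
Step 4: SEND seq=209 -> in-order
Step 5: SEND seq=2035 -> in-order
Step 6: SEND seq=2203 -> in-order

Answer: yes no yes yes yes yes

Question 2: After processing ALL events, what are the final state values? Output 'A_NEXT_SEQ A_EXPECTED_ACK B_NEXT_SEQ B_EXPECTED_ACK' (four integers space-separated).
Answer: 221 2298 2298 221

Derivation:
After event 0: A_seq=100 A_ack=2035 B_seq=2035 B_ack=100
After event 1: A_seq=189 A_ack=2035 B_seq=2035 B_ack=100
After event 2: A_seq=209 A_ack=2035 B_seq=2035 B_ack=100
After event 3: A_seq=209 A_ack=2035 B_seq=2035 B_ack=209
After event 4: A_seq=221 A_ack=2035 B_seq=2035 B_ack=221
After event 5: A_seq=221 A_ack=2203 B_seq=2203 B_ack=221
After event 6: A_seq=221 A_ack=2298 B_seq=2298 B_ack=221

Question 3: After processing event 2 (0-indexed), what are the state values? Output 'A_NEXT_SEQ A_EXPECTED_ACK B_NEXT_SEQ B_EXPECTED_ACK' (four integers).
After event 0: A_seq=100 A_ack=2035 B_seq=2035 B_ack=100
After event 1: A_seq=189 A_ack=2035 B_seq=2035 B_ack=100
After event 2: A_seq=209 A_ack=2035 B_seq=2035 B_ack=100

209 2035 2035 100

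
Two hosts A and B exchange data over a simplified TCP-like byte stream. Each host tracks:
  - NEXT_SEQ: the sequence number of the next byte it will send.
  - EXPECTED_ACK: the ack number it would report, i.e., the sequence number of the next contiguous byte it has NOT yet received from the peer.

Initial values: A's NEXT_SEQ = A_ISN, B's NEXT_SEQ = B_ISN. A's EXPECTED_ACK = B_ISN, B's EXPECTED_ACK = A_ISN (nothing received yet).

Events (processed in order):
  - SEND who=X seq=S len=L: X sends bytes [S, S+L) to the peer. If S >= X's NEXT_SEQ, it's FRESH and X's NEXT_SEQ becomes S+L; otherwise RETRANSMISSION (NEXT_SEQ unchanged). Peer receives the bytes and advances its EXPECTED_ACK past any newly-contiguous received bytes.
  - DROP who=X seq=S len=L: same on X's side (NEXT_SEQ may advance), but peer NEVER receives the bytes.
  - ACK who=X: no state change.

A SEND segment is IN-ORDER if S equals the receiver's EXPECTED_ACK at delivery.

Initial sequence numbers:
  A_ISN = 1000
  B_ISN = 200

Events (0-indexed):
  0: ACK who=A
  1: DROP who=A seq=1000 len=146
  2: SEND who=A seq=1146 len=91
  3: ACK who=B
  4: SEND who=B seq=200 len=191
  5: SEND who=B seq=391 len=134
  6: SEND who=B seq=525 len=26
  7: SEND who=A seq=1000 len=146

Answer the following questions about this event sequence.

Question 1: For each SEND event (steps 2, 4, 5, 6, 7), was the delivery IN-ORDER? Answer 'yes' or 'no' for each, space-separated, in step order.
Answer: no yes yes yes yes

Derivation:
Step 2: SEND seq=1146 -> out-of-order
Step 4: SEND seq=200 -> in-order
Step 5: SEND seq=391 -> in-order
Step 6: SEND seq=525 -> in-order
Step 7: SEND seq=1000 -> in-order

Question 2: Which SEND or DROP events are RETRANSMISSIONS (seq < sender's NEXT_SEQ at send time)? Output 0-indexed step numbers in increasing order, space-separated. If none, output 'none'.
Step 1: DROP seq=1000 -> fresh
Step 2: SEND seq=1146 -> fresh
Step 4: SEND seq=200 -> fresh
Step 5: SEND seq=391 -> fresh
Step 6: SEND seq=525 -> fresh
Step 7: SEND seq=1000 -> retransmit

Answer: 7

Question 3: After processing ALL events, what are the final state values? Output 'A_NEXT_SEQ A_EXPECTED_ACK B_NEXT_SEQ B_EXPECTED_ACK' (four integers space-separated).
After event 0: A_seq=1000 A_ack=200 B_seq=200 B_ack=1000
After event 1: A_seq=1146 A_ack=200 B_seq=200 B_ack=1000
After event 2: A_seq=1237 A_ack=200 B_seq=200 B_ack=1000
After event 3: A_seq=1237 A_ack=200 B_seq=200 B_ack=1000
After event 4: A_seq=1237 A_ack=391 B_seq=391 B_ack=1000
After event 5: A_seq=1237 A_ack=525 B_seq=525 B_ack=1000
After event 6: A_seq=1237 A_ack=551 B_seq=551 B_ack=1000
After event 7: A_seq=1237 A_ack=551 B_seq=551 B_ack=1237

Answer: 1237 551 551 1237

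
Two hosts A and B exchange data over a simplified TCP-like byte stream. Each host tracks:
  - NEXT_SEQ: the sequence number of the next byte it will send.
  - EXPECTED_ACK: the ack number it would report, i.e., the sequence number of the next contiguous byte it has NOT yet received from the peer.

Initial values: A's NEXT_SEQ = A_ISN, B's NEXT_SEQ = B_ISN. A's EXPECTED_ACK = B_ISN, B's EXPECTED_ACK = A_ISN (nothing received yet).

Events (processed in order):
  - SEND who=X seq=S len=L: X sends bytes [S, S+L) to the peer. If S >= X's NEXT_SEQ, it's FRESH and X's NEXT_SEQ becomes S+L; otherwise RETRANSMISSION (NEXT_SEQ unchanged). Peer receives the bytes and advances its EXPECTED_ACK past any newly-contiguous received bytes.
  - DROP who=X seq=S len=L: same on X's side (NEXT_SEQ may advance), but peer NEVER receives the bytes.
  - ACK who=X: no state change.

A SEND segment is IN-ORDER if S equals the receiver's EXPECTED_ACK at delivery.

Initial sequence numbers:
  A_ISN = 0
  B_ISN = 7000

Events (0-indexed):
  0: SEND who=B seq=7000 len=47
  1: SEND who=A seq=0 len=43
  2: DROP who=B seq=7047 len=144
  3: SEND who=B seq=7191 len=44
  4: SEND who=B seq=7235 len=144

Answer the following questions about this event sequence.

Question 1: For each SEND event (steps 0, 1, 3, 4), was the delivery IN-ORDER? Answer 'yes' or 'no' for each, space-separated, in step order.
Answer: yes yes no no

Derivation:
Step 0: SEND seq=7000 -> in-order
Step 1: SEND seq=0 -> in-order
Step 3: SEND seq=7191 -> out-of-order
Step 4: SEND seq=7235 -> out-of-order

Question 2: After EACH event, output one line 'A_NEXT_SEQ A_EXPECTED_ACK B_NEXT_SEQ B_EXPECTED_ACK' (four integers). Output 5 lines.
0 7047 7047 0
43 7047 7047 43
43 7047 7191 43
43 7047 7235 43
43 7047 7379 43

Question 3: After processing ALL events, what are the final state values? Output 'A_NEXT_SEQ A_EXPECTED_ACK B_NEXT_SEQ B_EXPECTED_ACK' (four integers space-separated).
Answer: 43 7047 7379 43

Derivation:
After event 0: A_seq=0 A_ack=7047 B_seq=7047 B_ack=0
After event 1: A_seq=43 A_ack=7047 B_seq=7047 B_ack=43
After event 2: A_seq=43 A_ack=7047 B_seq=7191 B_ack=43
After event 3: A_seq=43 A_ack=7047 B_seq=7235 B_ack=43
After event 4: A_seq=43 A_ack=7047 B_seq=7379 B_ack=43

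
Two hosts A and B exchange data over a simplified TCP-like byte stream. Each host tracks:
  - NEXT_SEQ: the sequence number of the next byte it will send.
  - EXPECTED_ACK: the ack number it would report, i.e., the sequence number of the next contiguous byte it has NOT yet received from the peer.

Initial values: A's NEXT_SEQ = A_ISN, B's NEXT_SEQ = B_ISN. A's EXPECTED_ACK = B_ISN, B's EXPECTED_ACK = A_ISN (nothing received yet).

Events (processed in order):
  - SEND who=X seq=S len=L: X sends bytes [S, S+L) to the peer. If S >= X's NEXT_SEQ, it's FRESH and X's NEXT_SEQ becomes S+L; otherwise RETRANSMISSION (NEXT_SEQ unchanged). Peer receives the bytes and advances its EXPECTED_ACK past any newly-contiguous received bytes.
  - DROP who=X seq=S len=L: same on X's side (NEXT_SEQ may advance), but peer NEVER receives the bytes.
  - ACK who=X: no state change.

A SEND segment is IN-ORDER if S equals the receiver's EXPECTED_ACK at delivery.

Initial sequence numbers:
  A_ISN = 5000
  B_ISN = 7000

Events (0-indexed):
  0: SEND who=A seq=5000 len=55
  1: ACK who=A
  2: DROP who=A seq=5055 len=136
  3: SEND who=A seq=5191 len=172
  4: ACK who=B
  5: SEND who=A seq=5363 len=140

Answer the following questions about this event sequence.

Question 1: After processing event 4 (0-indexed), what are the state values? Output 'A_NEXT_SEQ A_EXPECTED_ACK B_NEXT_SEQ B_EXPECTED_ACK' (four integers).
After event 0: A_seq=5055 A_ack=7000 B_seq=7000 B_ack=5055
After event 1: A_seq=5055 A_ack=7000 B_seq=7000 B_ack=5055
After event 2: A_seq=5191 A_ack=7000 B_seq=7000 B_ack=5055
After event 3: A_seq=5363 A_ack=7000 B_seq=7000 B_ack=5055
After event 4: A_seq=5363 A_ack=7000 B_seq=7000 B_ack=5055

5363 7000 7000 5055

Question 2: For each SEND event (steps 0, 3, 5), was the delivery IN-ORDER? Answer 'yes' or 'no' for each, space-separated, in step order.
Answer: yes no no

Derivation:
Step 0: SEND seq=5000 -> in-order
Step 3: SEND seq=5191 -> out-of-order
Step 5: SEND seq=5363 -> out-of-order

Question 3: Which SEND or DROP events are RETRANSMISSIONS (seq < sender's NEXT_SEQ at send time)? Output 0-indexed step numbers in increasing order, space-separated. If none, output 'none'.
Answer: none

Derivation:
Step 0: SEND seq=5000 -> fresh
Step 2: DROP seq=5055 -> fresh
Step 3: SEND seq=5191 -> fresh
Step 5: SEND seq=5363 -> fresh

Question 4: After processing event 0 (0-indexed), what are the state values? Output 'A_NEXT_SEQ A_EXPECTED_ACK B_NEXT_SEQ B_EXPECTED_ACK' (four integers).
After event 0: A_seq=5055 A_ack=7000 B_seq=7000 B_ack=5055

5055 7000 7000 5055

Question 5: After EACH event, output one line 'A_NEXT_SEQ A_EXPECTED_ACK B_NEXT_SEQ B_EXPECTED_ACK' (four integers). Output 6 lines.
5055 7000 7000 5055
5055 7000 7000 5055
5191 7000 7000 5055
5363 7000 7000 5055
5363 7000 7000 5055
5503 7000 7000 5055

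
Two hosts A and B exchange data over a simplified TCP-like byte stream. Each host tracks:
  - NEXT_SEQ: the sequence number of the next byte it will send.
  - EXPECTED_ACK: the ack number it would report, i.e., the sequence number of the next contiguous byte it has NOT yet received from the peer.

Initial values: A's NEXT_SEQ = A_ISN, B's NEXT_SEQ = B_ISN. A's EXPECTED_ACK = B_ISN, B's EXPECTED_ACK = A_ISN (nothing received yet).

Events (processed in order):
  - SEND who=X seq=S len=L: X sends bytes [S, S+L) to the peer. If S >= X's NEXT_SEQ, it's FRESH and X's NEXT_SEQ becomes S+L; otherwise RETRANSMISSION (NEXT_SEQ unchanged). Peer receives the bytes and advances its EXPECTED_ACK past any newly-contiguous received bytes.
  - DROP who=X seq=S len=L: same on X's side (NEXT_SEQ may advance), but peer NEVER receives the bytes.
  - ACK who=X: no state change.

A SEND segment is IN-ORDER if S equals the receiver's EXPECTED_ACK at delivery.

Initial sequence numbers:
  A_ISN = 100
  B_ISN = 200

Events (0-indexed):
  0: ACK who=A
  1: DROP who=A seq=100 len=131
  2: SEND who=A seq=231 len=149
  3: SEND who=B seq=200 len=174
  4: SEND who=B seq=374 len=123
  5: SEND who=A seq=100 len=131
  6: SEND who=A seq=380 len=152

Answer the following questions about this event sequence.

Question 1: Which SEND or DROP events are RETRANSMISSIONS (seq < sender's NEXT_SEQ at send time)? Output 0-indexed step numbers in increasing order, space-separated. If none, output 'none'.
Answer: 5

Derivation:
Step 1: DROP seq=100 -> fresh
Step 2: SEND seq=231 -> fresh
Step 3: SEND seq=200 -> fresh
Step 4: SEND seq=374 -> fresh
Step 5: SEND seq=100 -> retransmit
Step 6: SEND seq=380 -> fresh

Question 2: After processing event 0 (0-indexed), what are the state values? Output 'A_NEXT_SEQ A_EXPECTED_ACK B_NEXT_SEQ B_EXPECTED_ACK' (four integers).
After event 0: A_seq=100 A_ack=200 B_seq=200 B_ack=100

100 200 200 100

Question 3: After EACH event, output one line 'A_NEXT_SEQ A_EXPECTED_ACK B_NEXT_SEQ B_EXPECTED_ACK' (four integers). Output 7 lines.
100 200 200 100
231 200 200 100
380 200 200 100
380 374 374 100
380 497 497 100
380 497 497 380
532 497 497 532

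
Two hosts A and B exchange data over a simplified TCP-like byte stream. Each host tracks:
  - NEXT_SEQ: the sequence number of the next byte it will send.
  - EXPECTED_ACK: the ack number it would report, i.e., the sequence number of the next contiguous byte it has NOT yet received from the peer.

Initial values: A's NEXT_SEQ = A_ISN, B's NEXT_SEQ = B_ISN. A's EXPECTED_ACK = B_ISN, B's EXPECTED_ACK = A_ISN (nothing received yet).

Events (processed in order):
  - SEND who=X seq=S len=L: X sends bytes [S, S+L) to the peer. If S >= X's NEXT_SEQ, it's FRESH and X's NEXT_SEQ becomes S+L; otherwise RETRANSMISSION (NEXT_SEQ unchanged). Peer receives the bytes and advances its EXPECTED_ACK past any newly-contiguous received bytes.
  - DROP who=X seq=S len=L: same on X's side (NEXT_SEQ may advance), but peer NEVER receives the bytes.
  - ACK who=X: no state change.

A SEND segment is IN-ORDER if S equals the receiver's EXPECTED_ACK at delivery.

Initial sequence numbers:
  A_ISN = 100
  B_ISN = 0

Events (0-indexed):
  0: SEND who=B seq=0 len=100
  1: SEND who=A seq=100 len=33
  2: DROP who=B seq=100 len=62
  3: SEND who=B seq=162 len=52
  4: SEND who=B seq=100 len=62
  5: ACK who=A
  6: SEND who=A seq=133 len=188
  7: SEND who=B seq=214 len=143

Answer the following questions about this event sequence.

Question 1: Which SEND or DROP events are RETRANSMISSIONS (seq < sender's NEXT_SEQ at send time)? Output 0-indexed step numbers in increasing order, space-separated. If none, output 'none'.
Step 0: SEND seq=0 -> fresh
Step 1: SEND seq=100 -> fresh
Step 2: DROP seq=100 -> fresh
Step 3: SEND seq=162 -> fresh
Step 4: SEND seq=100 -> retransmit
Step 6: SEND seq=133 -> fresh
Step 7: SEND seq=214 -> fresh

Answer: 4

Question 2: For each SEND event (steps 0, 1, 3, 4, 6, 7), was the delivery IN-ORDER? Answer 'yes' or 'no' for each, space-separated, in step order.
Answer: yes yes no yes yes yes

Derivation:
Step 0: SEND seq=0 -> in-order
Step 1: SEND seq=100 -> in-order
Step 3: SEND seq=162 -> out-of-order
Step 4: SEND seq=100 -> in-order
Step 6: SEND seq=133 -> in-order
Step 7: SEND seq=214 -> in-order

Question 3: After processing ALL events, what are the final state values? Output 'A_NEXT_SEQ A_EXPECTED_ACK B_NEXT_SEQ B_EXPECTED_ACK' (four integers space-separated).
Answer: 321 357 357 321

Derivation:
After event 0: A_seq=100 A_ack=100 B_seq=100 B_ack=100
After event 1: A_seq=133 A_ack=100 B_seq=100 B_ack=133
After event 2: A_seq=133 A_ack=100 B_seq=162 B_ack=133
After event 3: A_seq=133 A_ack=100 B_seq=214 B_ack=133
After event 4: A_seq=133 A_ack=214 B_seq=214 B_ack=133
After event 5: A_seq=133 A_ack=214 B_seq=214 B_ack=133
After event 6: A_seq=321 A_ack=214 B_seq=214 B_ack=321
After event 7: A_seq=321 A_ack=357 B_seq=357 B_ack=321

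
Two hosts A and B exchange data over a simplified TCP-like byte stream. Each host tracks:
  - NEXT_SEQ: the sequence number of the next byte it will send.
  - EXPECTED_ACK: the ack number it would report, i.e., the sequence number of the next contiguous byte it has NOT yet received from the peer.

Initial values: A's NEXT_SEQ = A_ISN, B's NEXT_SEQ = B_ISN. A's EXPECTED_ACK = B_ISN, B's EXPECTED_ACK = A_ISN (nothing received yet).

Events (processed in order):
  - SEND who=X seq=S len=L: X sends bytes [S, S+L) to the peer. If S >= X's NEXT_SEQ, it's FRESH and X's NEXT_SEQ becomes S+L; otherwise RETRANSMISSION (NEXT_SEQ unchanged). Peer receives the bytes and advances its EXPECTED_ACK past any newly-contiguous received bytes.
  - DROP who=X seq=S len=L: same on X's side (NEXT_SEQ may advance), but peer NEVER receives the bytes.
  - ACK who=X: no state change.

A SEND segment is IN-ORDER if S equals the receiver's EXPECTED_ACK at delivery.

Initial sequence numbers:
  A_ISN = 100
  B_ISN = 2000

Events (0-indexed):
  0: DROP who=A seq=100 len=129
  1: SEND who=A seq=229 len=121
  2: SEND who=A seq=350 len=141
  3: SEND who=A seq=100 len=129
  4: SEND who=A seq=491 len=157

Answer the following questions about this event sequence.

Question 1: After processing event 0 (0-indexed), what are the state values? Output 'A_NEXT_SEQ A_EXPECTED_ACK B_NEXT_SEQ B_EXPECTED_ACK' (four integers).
After event 0: A_seq=229 A_ack=2000 B_seq=2000 B_ack=100

229 2000 2000 100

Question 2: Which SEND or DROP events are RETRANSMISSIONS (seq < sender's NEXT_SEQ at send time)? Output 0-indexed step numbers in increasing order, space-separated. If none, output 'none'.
Answer: 3

Derivation:
Step 0: DROP seq=100 -> fresh
Step 1: SEND seq=229 -> fresh
Step 2: SEND seq=350 -> fresh
Step 3: SEND seq=100 -> retransmit
Step 4: SEND seq=491 -> fresh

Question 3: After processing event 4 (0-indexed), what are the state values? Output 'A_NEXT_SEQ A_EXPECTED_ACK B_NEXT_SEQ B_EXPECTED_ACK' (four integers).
After event 0: A_seq=229 A_ack=2000 B_seq=2000 B_ack=100
After event 1: A_seq=350 A_ack=2000 B_seq=2000 B_ack=100
After event 2: A_seq=491 A_ack=2000 B_seq=2000 B_ack=100
After event 3: A_seq=491 A_ack=2000 B_seq=2000 B_ack=491
After event 4: A_seq=648 A_ack=2000 B_seq=2000 B_ack=648

648 2000 2000 648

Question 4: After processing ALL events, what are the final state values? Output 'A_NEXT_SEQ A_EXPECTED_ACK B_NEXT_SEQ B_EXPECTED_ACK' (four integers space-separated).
After event 0: A_seq=229 A_ack=2000 B_seq=2000 B_ack=100
After event 1: A_seq=350 A_ack=2000 B_seq=2000 B_ack=100
After event 2: A_seq=491 A_ack=2000 B_seq=2000 B_ack=100
After event 3: A_seq=491 A_ack=2000 B_seq=2000 B_ack=491
After event 4: A_seq=648 A_ack=2000 B_seq=2000 B_ack=648

Answer: 648 2000 2000 648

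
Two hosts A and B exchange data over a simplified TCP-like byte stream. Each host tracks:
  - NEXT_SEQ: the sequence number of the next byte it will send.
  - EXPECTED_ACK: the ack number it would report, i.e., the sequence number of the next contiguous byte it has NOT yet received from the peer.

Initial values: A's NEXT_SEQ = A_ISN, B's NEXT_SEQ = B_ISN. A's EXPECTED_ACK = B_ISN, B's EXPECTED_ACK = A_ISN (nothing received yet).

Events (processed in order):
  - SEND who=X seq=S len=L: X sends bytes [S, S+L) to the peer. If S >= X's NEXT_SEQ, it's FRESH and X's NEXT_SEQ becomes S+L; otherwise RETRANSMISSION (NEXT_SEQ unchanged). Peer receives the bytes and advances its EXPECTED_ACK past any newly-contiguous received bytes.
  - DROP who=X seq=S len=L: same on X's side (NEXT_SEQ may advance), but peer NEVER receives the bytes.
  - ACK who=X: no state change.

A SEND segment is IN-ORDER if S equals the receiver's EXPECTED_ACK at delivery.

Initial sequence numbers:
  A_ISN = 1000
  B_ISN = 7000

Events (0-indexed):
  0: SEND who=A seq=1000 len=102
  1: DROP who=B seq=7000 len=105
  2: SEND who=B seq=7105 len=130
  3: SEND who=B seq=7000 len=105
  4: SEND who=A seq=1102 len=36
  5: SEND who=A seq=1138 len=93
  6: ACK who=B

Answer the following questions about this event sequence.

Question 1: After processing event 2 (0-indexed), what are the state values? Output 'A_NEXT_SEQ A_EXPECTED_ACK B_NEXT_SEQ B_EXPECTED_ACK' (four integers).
After event 0: A_seq=1102 A_ack=7000 B_seq=7000 B_ack=1102
After event 1: A_seq=1102 A_ack=7000 B_seq=7105 B_ack=1102
After event 2: A_seq=1102 A_ack=7000 B_seq=7235 B_ack=1102

1102 7000 7235 1102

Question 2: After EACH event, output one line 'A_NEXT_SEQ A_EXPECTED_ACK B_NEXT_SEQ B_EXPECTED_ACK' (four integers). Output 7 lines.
1102 7000 7000 1102
1102 7000 7105 1102
1102 7000 7235 1102
1102 7235 7235 1102
1138 7235 7235 1138
1231 7235 7235 1231
1231 7235 7235 1231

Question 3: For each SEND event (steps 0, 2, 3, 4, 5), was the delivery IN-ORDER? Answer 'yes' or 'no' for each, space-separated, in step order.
Answer: yes no yes yes yes

Derivation:
Step 0: SEND seq=1000 -> in-order
Step 2: SEND seq=7105 -> out-of-order
Step 3: SEND seq=7000 -> in-order
Step 4: SEND seq=1102 -> in-order
Step 5: SEND seq=1138 -> in-order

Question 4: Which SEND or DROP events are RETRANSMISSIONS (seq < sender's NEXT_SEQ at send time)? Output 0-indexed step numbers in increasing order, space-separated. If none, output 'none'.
Answer: 3

Derivation:
Step 0: SEND seq=1000 -> fresh
Step 1: DROP seq=7000 -> fresh
Step 2: SEND seq=7105 -> fresh
Step 3: SEND seq=7000 -> retransmit
Step 4: SEND seq=1102 -> fresh
Step 5: SEND seq=1138 -> fresh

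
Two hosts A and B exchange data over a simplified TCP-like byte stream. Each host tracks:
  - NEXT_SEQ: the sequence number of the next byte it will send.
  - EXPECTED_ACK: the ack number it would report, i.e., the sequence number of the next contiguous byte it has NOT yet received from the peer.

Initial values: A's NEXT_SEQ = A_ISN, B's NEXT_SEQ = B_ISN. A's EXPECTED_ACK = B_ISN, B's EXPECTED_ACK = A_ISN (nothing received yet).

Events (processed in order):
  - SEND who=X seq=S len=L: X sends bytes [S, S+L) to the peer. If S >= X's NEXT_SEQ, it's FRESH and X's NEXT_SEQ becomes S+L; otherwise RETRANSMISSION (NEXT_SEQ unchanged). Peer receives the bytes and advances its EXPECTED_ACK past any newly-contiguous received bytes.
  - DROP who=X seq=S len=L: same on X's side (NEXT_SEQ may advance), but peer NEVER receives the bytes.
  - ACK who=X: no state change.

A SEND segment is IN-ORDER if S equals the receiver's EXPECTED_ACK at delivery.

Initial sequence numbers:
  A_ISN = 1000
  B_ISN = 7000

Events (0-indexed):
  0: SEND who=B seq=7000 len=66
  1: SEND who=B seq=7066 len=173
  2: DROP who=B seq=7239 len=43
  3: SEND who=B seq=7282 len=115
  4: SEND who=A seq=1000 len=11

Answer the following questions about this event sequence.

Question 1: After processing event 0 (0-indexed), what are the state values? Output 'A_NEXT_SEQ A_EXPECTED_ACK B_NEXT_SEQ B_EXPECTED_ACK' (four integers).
After event 0: A_seq=1000 A_ack=7066 B_seq=7066 B_ack=1000

1000 7066 7066 1000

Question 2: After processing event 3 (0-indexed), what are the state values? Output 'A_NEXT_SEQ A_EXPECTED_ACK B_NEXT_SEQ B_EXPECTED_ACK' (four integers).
After event 0: A_seq=1000 A_ack=7066 B_seq=7066 B_ack=1000
After event 1: A_seq=1000 A_ack=7239 B_seq=7239 B_ack=1000
After event 2: A_seq=1000 A_ack=7239 B_seq=7282 B_ack=1000
After event 3: A_seq=1000 A_ack=7239 B_seq=7397 B_ack=1000

1000 7239 7397 1000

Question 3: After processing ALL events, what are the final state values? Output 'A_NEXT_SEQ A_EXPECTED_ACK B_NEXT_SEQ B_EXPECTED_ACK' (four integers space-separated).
Answer: 1011 7239 7397 1011

Derivation:
After event 0: A_seq=1000 A_ack=7066 B_seq=7066 B_ack=1000
After event 1: A_seq=1000 A_ack=7239 B_seq=7239 B_ack=1000
After event 2: A_seq=1000 A_ack=7239 B_seq=7282 B_ack=1000
After event 3: A_seq=1000 A_ack=7239 B_seq=7397 B_ack=1000
After event 4: A_seq=1011 A_ack=7239 B_seq=7397 B_ack=1011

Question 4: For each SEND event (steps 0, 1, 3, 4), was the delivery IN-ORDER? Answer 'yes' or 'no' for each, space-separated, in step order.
Answer: yes yes no yes

Derivation:
Step 0: SEND seq=7000 -> in-order
Step 1: SEND seq=7066 -> in-order
Step 3: SEND seq=7282 -> out-of-order
Step 4: SEND seq=1000 -> in-order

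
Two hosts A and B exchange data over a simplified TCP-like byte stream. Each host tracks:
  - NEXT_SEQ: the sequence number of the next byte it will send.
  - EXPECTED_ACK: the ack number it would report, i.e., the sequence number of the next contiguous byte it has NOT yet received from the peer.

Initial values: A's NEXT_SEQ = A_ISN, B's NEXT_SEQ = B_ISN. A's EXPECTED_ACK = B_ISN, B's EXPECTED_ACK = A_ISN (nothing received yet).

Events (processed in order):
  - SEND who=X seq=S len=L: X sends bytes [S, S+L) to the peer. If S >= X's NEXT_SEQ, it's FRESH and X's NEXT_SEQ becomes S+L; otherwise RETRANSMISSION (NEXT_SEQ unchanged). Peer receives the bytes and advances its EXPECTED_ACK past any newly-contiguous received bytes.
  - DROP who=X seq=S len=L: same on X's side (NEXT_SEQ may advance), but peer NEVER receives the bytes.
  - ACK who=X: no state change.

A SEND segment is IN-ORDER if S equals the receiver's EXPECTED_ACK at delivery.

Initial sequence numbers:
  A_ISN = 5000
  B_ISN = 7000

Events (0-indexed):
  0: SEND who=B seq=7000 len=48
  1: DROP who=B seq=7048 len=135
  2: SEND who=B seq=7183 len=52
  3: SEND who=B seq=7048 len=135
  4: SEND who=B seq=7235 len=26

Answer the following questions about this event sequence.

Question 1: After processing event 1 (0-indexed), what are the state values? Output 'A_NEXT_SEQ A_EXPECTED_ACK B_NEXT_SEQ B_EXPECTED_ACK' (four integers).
After event 0: A_seq=5000 A_ack=7048 B_seq=7048 B_ack=5000
After event 1: A_seq=5000 A_ack=7048 B_seq=7183 B_ack=5000

5000 7048 7183 5000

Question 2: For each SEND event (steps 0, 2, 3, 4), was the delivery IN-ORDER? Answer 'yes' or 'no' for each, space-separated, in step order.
Answer: yes no yes yes

Derivation:
Step 0: SEND seq=7000 -> in-order
Step 2: SEND seq=7183 -> out-of-order
Step 3: SEND seq=7048 -> in-order
Step 4: SEND seq=7235 -> in-order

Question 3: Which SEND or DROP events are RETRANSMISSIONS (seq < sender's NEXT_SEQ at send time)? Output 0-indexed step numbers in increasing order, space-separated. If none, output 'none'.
Step 0: SEND seq=7000 -> fresh
Step 1: DROP seq=7048 -> fresh
Step 2: SEND seq=7183 -> fresh
Step 3: SEND seq=7048 -> retransmit
Step 4: SEND seq=7235 -> fresh

Answer: 3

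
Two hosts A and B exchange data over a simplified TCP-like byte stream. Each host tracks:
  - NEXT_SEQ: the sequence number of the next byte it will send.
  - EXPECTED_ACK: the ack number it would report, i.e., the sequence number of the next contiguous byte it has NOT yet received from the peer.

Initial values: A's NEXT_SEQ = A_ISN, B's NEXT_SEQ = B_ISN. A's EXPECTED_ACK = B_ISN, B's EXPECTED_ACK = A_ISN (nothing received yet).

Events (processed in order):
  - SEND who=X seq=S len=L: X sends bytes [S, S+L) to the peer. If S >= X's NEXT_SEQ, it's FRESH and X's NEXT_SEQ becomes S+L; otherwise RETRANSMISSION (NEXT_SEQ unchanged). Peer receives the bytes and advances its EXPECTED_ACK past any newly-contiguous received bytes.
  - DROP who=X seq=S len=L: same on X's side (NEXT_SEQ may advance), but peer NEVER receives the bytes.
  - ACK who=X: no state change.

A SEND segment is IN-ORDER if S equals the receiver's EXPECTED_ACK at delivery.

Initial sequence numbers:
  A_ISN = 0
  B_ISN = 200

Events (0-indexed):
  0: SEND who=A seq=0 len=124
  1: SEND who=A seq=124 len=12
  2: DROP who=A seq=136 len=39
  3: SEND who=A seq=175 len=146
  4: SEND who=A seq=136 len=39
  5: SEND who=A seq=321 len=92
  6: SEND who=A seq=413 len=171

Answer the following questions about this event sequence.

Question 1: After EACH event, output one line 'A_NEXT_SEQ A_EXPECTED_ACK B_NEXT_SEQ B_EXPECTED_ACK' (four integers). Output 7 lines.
124 200 200 124
136 200 200 136
175 200 200 136
321 200 200 136
321 200 200 321
413 200 200 413
584 200 200 584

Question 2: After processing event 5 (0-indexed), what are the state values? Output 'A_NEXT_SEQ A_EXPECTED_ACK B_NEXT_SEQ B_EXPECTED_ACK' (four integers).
After event 0: A_seq=124 A_ack=200 B_seq=200 B_ack=124
After event 1: A_seq=136 A_ack=200 B_seq=200 B_ack=136
After event 2: A_seq=175 A_ack=200 B_seq=200 B_ack=136
After event 3: A_seq=321 A_ack=200 B_seq=200 B_ack=136
After event 4: A_seq=321 A_ack=200 B_seq=200 B_ack=321
After event 5: A_seq=413 A_ack=200 B_seq=200 B_ack=413

413 200 200 413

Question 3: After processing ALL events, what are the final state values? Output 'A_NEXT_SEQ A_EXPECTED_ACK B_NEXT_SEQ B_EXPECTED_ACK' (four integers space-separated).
After event 0: A_seq=124 A_ack=200 B_seq=200 B_ack=124
After event 1: A_seq=136 A_ack=200 B_seq=200 B_ack=136
After event 2: A_seq=175 A_ack=200 B_seq=200 B_ack=136
After event 3: A_seq=321 A_ack=200 B_seq=200 B_ack=136
After event 4: A_seq=321 A_ack=200 B_seq=200 B_ack=321
After event 5: A_seq=413 A_ack=200 B_seq=200 B_ack=413
After event 6: A_seq=584 A_ack=200 B_seq=200 B_ack=584

Answer: 584 200 200 584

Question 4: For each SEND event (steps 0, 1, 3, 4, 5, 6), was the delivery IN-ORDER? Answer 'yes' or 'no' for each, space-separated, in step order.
Step 0: SEND seq=0 -> in-order
Step 1: SEND seq=124 -> in-order
Step 3: SEND seq=175 -> out-of-order
Step 4: SEND seq=136 -> in-order
Step 5: SEND seq=321 -> in-order
Step 6: SEND seq=413 -> in-order

Answer: yes yes no yes yes yes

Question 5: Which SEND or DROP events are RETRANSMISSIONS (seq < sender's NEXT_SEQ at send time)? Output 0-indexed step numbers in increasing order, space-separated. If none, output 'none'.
Answer: 4

Derivation:
Step 0: SEND seq=0 -> fresh
Step 1: SEND seq=124 -> fresh
Step 2: DROP seq=136 -> fresh
Step 3: SEND seq=175 -> fresh
Step 4: SEND seq=136 -> retransmit
Step 5: SEND seq=321 -> fresh
Step 6: SEND seq=413 -> fresh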